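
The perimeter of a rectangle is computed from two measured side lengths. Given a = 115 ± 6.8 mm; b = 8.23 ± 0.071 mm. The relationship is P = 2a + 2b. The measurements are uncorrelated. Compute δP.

Each term contributes (cᵢ δxᵢ)² to (δP)²:
  (2·δa)² = 185;  (2·δb)² = 0.0202
δP = √(185) = 13.6 mm

13.6 mm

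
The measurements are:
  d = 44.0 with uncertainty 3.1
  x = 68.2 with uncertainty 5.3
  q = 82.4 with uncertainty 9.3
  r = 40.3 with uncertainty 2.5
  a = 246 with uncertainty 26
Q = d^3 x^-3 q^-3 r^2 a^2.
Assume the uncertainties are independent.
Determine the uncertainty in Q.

24.7

Products/powers → add relative errors in quadrature, weighted by exponent:
  (3·δd/d)² = (3×0.0705)² = 0.0447;  (-3·δx/x)² = (-3×0.0777)² = 0.0544;  (-3·δq/q)² = (-3×0.113)² = 0.115;  (2·δr/r)² = (2×0.0620)² = 0.0154;  (2·δa/a)² = (2×0.106)² = 0.0447
δQ/Q = √(0.274) = 0.523
Q = 47.2, so δQ = 0.523 × 47.2 = 24.7.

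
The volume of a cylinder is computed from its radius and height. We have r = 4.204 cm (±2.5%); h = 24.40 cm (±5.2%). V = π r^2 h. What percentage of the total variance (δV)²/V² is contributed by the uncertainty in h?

(δV/V)² = (2·δr/r)² + (1·δh/h)²
  r term: (2×0.0250)² = 0.00250
  h term: (1×0.0520)² = 0.00270
Total = 0.00520. Share from h = 0.00270/0.00520 = 0.520.

52.0%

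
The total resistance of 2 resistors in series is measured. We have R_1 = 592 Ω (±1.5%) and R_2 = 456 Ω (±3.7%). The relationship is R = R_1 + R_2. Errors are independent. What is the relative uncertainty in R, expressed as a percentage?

1.82%

Sums and differences: (δR)² = Σ (cᵢ δxᵢ)².
  (δR_1)² = 78.9;  (δR_2)² = 285
δR = √(364) = 19.1 Ω
R = 1050 Ω, so δR/R = 19.1/1050 = 0.0182.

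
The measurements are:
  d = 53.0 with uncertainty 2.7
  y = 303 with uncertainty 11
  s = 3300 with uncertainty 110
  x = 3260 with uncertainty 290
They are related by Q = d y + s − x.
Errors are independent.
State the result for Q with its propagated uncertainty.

16100 ± 1050

Let p = d·y = 16100. δp/p = √((1·δd/d)² + (1·δy/y)²) = √(0.00260 + 0.00132) = 0.0626, so δp = 1000.
Q = p + s − x: δQ = √(δp² + δs² + δx²) = √(1.01e+06 + 12100 + 84100) = 1050
Q = 16100.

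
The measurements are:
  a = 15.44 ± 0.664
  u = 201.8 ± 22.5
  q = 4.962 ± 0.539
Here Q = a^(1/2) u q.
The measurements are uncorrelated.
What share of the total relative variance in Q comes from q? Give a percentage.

(δQ/Q)² = (½·δa/a)² + (1·δu/u)² + (1·δq/q)²
  a term: (0.5×0.0430)² = 0.000462
  u term: (1×0.111)² = 0.0124
  q term: (1×0.109)² = 0.0118
Total = 0.0247. Share from q = 0.0118/0.0247 = 0.478.

47.8%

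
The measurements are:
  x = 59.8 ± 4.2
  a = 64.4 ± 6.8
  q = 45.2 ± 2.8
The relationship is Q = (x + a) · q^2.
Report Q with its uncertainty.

Let u = x + a = 124. δu = √(δx² + δa²) = √(17.6 + 46.2) = 7.99, so δu/u = 0.0644.
Q is then a monomial in u, q:
δQ/Q = √((δu/u)² + (2·δq/q)²) = √(0.00414 + 0.0153) = 0.140
Q = 2.54e+05, so δQ = 0.140 × 2.54e+05 = 35400.

(2.54 ± 0.354) × 10^5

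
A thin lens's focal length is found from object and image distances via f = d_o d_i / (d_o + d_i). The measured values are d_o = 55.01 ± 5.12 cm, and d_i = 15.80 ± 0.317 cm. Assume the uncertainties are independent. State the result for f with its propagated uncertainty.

12.27 ± 0.319 cm

∂f/∂d_o = (d_i/(d_o+d_i))² = 0.0498;  ∂f/∂d_i = (d_o/(d_o+d_i))² = 0.604
δf = √((∂f/∂d_o · δd_o)² + (∂f/∂d_i · δd_i)²) = √(0.0650 + 0.0366) = 0.319 cm
f = 12.27 cm.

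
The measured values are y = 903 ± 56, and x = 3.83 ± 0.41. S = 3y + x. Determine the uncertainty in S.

S is a linear combination, so absolute uncertainties add in quadrature:
  (3·δy)² = 28200;  (δx)² = 0.168
δS = √(28200) = 168

168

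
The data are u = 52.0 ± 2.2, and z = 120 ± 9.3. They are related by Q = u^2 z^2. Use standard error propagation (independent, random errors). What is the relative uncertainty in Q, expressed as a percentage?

Each factor contributes (exponent × relative error)² to (δQ/Q)²:
  (2·δu/u)² = (2×0.0423)² = 0.00716;  (2·δz/z)² = (2×0.0775)² = 0.0240
δQ/Q = √(0.0312) = 0.177

17.7%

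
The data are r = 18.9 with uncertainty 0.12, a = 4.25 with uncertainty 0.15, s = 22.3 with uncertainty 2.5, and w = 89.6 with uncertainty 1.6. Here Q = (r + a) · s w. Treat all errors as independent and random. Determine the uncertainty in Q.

5260

Let u = r + a = 23.1. δu = √(δr² + δa²) = √(0.0144 + 0.0225) = 0.192, so δu/u = 0.00830.
Q is then a monomial in u, s, w:
δQ/Q = √((δu/u)² + (1·δs/s)² + (1·δw/w)²) = √(6.89e-05 + 0.0126 + 0.000319) = 0.114
Q = 46300, so δQ = 0.114 × 46300 = 5260.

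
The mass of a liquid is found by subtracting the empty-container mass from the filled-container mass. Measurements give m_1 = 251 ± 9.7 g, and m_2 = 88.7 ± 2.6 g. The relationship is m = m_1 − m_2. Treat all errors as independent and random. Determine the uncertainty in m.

10.0 g

m is a linear combination, so absolute uncertainties add in quadrature:
  (δm_1)² = 94.1;  (δm_2)² = 6.76
δm = √(101) = 10.0 g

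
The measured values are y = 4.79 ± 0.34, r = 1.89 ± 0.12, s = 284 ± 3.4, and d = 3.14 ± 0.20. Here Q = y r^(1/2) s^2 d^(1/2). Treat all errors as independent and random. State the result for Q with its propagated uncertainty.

(9.41 ± 0.822) × 10^5

For a monomial Q ∝ y, r^(1/2), s^2, d^(1/2), fractional errors add in quadrature:
  (1·δy/y)² = (1×0.0710)² = 0.00504;  (½·δr/r)² = (0.5×0.0635)² = 0.00101;  (2·δs/s)² = (2×0.0120)² = 0.000573;  (½·δd/d)² = (0.5×0.0637)² = 0.00101
δQ/Q = √(0.00763) = 0.0874
Q = 9.41e+05, so δQ = 0.0874 × 9.41e+05 = 82200.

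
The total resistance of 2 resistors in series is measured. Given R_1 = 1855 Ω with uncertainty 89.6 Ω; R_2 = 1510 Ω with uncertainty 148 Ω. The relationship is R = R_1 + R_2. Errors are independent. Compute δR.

For a sum/difference, combine absolute errors in quadrature:
  (δR_1)² = 8030;  (δR_2)² = 21900
δR = √(29900) = 173 Ω

173 Ω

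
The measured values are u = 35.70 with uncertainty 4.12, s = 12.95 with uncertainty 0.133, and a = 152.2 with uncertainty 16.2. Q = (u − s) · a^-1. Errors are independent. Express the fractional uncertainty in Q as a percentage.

21.0%

Let w = u − s = 22.75. δw = √(δu² + δs²) = √(17.0 + 0.0177) = 4.12, so δw/w = 0.181.
Q is then a monomial in w, a:
δQ/Q = √((δw/w)² + (-1·δa/a)²) = √(0.0328 + 0.0113) = 0.210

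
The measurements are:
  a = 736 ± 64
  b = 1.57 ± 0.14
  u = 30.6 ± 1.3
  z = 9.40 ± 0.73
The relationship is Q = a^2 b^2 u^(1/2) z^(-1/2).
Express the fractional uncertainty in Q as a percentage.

25.3%

Each factor contributes (exponent × relative error)² to (δQ/Q)²:
  (2·δa/a)² = (2×0.0870)² = 0.0302;  (2·δb/b)² = (2×0.0892)² = 0.0318;  (½·δu/u)² = (0.5×0.0425)² = 0.000451;  (−½·δz/z)² = (-0.5×0.0777)² = 0.00151
δQ/Q = √(0.0640) = 0.253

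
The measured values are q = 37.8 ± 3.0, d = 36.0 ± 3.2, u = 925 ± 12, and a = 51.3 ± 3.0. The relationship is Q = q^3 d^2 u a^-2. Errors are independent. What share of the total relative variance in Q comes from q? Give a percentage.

55.5%

(δQ/Q)² = (3·δq/q)² + (2·δd/d)² + (1·δu/u)² + (-2·δa/a)²
  q term: (3×0.0794)² = 0.0567
  d term: (2×0.0889)² = 0.0316
  u term: (1×0.0130)² = 0.000168
  a term: (-2×0.0585)² = 0.0137
Total = 0.102. Share from q = 0.0567/0.102 = 0.555.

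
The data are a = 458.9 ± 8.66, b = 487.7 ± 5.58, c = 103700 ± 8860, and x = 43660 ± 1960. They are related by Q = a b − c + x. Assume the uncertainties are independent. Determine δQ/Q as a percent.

Let p = a·b = 223800. δp/p = √((1·δa/a)² + (1·δb/b)²) = √(0.000356 + 0.000131) = 0.0221, so δp = 4940.
Q = p − c + x: δQ = √(δp² + δc² + δx²) = √(2.44e+07 + 7.85e+07 + 3.84e+06) = 10300
Q = 163800, so δQ/Q = 10300/163800 = 0.0631.

6.31%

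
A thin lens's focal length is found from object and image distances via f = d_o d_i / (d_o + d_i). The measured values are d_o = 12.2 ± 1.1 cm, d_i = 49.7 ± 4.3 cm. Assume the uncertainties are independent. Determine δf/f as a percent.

∂f/∂d_o = (d_i/(d_o+d_i))² = 0.645;  ∂f/∂d_i = (d_o/(d_o+d_i))² = 0.0388
δf = √((∂f/∂d_o · δd_o)² + (∂f/∂d_i · δd_i)²) = √(0.503 + 0.0279) = 0.729 cm
f = 9.80 cm, so δf/f = 0.729/9.80 = 0.0744.

7.44%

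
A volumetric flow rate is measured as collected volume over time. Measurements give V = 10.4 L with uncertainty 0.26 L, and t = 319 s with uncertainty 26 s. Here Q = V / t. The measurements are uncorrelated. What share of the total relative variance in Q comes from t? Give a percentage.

91.4%

(δQ/Q)² = (1·δV/V)² + (-1·δt/t)²
  V term: (1×0.0250)² = 0.000625
  t term: (-1×0.0815)² = 0.00664
Total = 0.00727. Share from t = 0.00664/0.00727 = 0.914.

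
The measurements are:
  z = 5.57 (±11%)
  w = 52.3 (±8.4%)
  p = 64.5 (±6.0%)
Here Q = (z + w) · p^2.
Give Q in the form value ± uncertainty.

(2.41 ± 0.343) × 10^5

Let u = z + w = 57.9. δu = √(δz² + δw²) = √(0.375 + 19.3) = 4.44, so δu/u = 0.0766.
Q is then a monomial in u, p:
δQ/Q = √((δu/u)² + (2·δp/p)²) = √(0.00588 + 0.0144) = 0.142
Q = 2.41e+05, so δQ = 0.142 × 2.41e+05 = 34300.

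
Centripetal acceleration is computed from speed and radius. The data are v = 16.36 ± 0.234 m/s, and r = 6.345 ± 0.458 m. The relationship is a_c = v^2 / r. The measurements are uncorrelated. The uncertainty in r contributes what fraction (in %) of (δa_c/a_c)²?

86.4%

(δa_c/a_c)² = (2·δv/v)² + (-1·δr/r)²
  v term: (2×0.0143)² = 0.000818
  r term: (-1×0.0722)² = 0.00521
Total = 0.00603. Share from r = 0.00521/0.00603 = 0.864.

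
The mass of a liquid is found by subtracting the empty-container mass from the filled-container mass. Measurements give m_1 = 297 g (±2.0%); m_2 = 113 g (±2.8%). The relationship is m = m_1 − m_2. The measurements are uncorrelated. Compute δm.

6.73 g

m is a linear combination, so absolute uncertainties add in quadrature:
  (δm_1)² = 35.3;  (δm_2)² = 10.0
δm = √(45.3) = 6.73 g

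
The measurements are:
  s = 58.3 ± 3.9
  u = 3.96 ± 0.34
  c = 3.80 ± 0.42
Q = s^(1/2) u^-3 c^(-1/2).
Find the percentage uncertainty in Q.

26.6%

Since Q is a product/quotient, work with relative uncertainties:
  (½·δs/s)² = (0.5×0.0669)² = 0.00112;  (-3·δu/u)² = (-3×0.0859)² = 0.0663;  (−½·δc/c)² = (-0.5×0.111)² = 0.00305
δQ/Q = √(0.0705) = 0.266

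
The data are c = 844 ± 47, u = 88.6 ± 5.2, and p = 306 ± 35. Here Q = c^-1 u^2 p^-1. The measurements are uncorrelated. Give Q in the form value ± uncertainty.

Each factor contributes (exponent × relative error)² to (δQ/Q)²:
  (-1·δc/c)² = (-1×0.0557)² = 0.00310;  (2·δu/u)² = (2×0.0587)² = 0.0138;  (-1·δp/p)² = (-1×0.114)² = 0.0131
δQ/Q = √(0.0300) = 0.173
Q = 0.0304, so δQ = 0.173 × 0.0304 = 0.00526.

0.0304 ± 0.00526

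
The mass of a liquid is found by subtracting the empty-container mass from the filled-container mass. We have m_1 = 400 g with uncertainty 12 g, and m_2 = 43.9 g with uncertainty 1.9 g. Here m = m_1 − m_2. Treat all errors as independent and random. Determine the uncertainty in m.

Absolute uncertainties add in quadrature for a linear combination:
  (δm_1)² = 144;  (δm_2)² = 3.61
δm = √(148) = 12.1 g

12.1 g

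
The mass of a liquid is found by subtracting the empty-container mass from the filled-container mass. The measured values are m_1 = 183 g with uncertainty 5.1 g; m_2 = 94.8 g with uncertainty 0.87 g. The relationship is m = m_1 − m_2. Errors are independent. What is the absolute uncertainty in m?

5.17 g

Each term contributes (cᵢ δxᵢ)² to (δm)²:
  (δm_1)² = 26.0;  (δm_2)² = 0.757
δm = √(26.8) = 5.17 g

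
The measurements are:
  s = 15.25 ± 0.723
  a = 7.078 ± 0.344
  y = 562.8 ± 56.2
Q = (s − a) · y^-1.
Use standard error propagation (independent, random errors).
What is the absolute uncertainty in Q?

0.00203

Let u = s − a = 8.172. δu = √(δs² + δa²) = √(0.523 + 0.118) = 0.801, so δu/u = 0.0980.
Q is then a monomial in u, y:
δQ/Q = √((δu/u)² + (-1·δy/y)²) = √(0.00960 + 0.00997) = 0.140
Q = 0.01452, so δQ = 0.140 × 0.01452 = 0.00203.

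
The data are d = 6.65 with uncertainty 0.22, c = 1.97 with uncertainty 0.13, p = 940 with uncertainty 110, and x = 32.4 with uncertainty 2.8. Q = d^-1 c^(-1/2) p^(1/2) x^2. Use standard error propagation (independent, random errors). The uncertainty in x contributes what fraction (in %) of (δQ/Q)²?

84.2%

(δQ/Q)² = (-1·δd/d)² + (−½·δc/c)² + (½·δp/p)² + (2·δx/x)²
  d term: (-1×0.0331)² = 0.00109
  c term: (-0.5×0.0660)² = 0.00109
  p term: (0.5×0.117)² = 0.00342
  x term: (2×0.0864)² = 0.0299
Total = 0.0355. Share from x = 0.0299/0.0355 = 0.842.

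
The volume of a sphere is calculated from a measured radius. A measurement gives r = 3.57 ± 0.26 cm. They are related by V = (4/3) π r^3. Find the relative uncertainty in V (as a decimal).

For a monomial V ∝ r^3, fractional errors add in quadrature:
  (3·δr/r)² = (3×0.0728)² = 0.0477
δV/V = √(0.0477) = 0.218

0.218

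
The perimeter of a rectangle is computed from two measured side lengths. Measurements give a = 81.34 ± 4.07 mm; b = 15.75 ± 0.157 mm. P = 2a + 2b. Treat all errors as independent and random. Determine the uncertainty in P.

P is a linear combination, so absolute uncertainties add in quadrature:
  (2·δa)² = 66.3;  (2·δb)² = 0.0986
δP = √(66.4) = 8.15 mm

8.15 mm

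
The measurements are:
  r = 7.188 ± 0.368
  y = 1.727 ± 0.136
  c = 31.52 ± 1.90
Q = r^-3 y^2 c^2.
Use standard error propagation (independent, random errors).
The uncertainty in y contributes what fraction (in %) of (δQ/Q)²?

(δQ/Q)² = (-3·δr/r)² + (2·δy/y)² + (2·δc/c)²
  r term: (-3×0.0512)² = 0.0236
  y term: (2×0.0787)² = 0.0248
  c term: (2×0.0603)² = 0.0145
Total = 0.0629. Share from y = 0.0248/0.0629 = 0.394.

39.4%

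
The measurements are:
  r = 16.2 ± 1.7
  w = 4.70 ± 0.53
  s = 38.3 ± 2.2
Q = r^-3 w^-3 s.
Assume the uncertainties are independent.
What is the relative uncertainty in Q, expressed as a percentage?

46.6%

Since Q is a product/quotient, work with relative uncertainties:
  (-3·δr/r)² = (-3×0.105)² = 0.0991;  (-3·δw/w)² = (-3×0.113)² = 0.114;  (1·δs/s)² = (1×0.0574)² = 0.00330
δQ/Q = √(0.217) = 0.466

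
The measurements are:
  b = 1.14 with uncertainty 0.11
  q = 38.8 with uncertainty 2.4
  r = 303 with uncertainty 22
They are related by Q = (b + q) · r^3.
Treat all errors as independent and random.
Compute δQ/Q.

Let u = b + q = 39.9. δu = √(δb² + δq²) = √(0.0121 + 5.76) = 2.40, so δu/u = 0.0602.
Q is then a monomial in u, r:
δQ/Q = √((δu/u)² + (3·δr/r)²) = √(0.00362 + 0.0474) = 0.226

0.226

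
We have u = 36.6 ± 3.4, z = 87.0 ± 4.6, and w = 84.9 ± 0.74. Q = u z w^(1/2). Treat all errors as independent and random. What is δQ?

For a monomial Q ∝ u, z, w^(1/2), fractional errors add in quadrature:
  (1·δu/u)² = (1×0.0929)² = 0.00863;  (1·δz/z)² = (1×0.0529)² = 0.00280;  (½·δw/w)² = (0.5×0.00872)² = 1.9e-05
δQ/Q = √(0.0114) = 0.107
Q = 29300, so δQ = 0.107 × 29300 = 3140.

3140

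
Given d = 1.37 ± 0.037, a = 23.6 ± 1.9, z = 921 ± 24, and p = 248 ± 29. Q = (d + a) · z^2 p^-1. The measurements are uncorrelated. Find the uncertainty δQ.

12700

Let u = d + a = 25.0. δu = √(δd² + δa²) = √(0.00137 + 3.61) = 1.90, so δu/u = 0.0761.
Q is then a monomial in u, z, p:
δQ/Q = √((δu/u)² + (2·δz/z)² + (-1·δp/p)²) = √(0.00579 + 0.00272 + 0.0137) = 0.149
Q = 85400, so δQ = 0.149 × 85400 = 12700.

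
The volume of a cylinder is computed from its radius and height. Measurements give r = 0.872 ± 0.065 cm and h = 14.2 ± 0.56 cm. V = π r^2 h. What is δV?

V is a product of powers, so relative uncertainties combine in quadrature:
  (2·δr/r)² = (2×0.0745)² = 0.0222;  (1·δh/h)² = (1×0.0394)² = 0.00156
δV/V = √(0.0238) = 0.154
V = 33.9 cm^3, so δV = 0.154 × 33.9 = 5.23 cm^3.

5.23 cm^3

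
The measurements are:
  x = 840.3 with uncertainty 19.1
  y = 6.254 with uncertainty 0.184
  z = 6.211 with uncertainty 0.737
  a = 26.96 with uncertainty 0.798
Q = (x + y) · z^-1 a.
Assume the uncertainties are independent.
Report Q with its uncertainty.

3675 ± 457

Let u = x + y = 846.6. δu = √(δx² + δy²) = √(365 + 0.0339) = 19.1, so δu/u = 0.0226.
Q is then a monomial in u, z, a:
δQ/Q = √((δu/u)² + (-1·δz/z)² + (1·δa/a)²) = √(0.000509 + 0.0141 + 0.000876) = 0.124
Q = 3675, so δQ = 0.124 × 3675 = 457.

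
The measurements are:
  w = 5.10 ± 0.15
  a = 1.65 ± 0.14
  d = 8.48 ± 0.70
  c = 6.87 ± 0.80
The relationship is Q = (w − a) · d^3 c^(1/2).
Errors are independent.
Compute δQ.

Let u = w − a = 3.45. δu = √(δw² + δa²) = √(0.0225 + 0.0196) = 0.205, so δu/u = 0.0595.
Q is then a monomial in u, d, c:
δQ/Q = √((δu/u)² + (3·δd/d)² + (½·δc/c)²) = √(0.00354 + 0.0613 + 0.00339) = 0.261
Q = 5510, so δQ = 0.261 × 5510 = 1440.

1440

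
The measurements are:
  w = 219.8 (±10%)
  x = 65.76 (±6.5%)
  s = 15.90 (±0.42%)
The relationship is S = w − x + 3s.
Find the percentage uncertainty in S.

11.1%

S is a linear combination, so absolute uncertainties add in quadrature:
  (δw)² = 483;  (δx)² = 18.3;  (3·δs)² = 0.0401
δS = √(501) = 22.4
S = 201.7, so δS/S = 22.4/201.7 = 0.111.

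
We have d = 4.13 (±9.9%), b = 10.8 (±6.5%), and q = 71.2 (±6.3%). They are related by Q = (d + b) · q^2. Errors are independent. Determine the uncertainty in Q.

Let u = d + b = 14.9. δu = √(δd² + δb²) = √(0.167 + 0.493) = 0.812, so δu/u = 0.0544.
Q is then a monomial in u, q:
δQ/Q = √((δu/u)² + (2·δq/q)²) = √(0.00296 + 0.0159) = 0.137
Q = 75700, so δQ = 0.137 × 75700 = 10400.

10400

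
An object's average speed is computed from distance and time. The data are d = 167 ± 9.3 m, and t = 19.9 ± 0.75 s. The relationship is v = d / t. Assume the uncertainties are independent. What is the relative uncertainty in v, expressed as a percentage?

6.72%

Relative error in a monomial: (δv/v)² = Σ (nᵢ · δxᵢ/xᵢ)².
  (1·δd/d)² = (1×0.0557)² = 0.00310;  (-1·δt/t)² = (-1×0.0377)² = 0.00142
δv/v = √(0.00452) = 0.0672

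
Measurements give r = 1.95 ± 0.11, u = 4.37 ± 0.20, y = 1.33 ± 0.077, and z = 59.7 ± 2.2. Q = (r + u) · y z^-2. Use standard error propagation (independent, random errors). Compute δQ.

0.000237

Let w = r + u = 6.32. δw = √(δr² + δu²) = √(0.0121 + 0.0400) = 0.228, so δw/w = 0.0361.
Q is then a monomial in w, y, z:
δQ/Q = √((δw/w)² + (1·δy/y)² + (-2·δz/z)²) = √(0.00130 + 0.00335 + 0.00543) = 0.100
Q = 0.00236, so δQ = 0.100 × 0.00236 = 0.000237.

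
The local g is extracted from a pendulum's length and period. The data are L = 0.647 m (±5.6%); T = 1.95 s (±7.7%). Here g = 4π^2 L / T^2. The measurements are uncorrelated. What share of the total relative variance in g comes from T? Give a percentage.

(δg/g)² = (1·δL/L)² + (-2·δT/T)²
  L term: (1×0.0560)² = 0.00314
  T term: (-2×0.0770)² = 0.0237
Total = 0.0269. Share from T = 0.0237/0.0269 = 0.883.

88.3%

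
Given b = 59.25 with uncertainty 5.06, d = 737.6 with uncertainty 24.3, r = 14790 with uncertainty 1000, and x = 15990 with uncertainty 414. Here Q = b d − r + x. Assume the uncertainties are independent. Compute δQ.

Let p = b·d = 43700. δp/p = √((1·δb/b)² + (1·δd/d)²) = √(0.00729 + 0.00109) = 0.0915, so δp = 4000.
Q = p − r + x: δQ = √(δp² + δr² + δx²) = √(1.6e+07 + 1e+06 + 1.71e+05) = 4140

4140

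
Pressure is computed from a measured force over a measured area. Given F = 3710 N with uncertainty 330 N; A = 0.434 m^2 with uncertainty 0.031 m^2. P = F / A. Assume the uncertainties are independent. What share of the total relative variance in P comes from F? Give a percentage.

(δP/P)² = (1·δF/F)² + (-1·δA/A)²
  F term: (1×0.0889)² = 0.00791
  A term: (-1×0.0714)² = 0.00510
Total = 0.0130. Share from F = 0.00791/0.0130 = 0.608.

60.8%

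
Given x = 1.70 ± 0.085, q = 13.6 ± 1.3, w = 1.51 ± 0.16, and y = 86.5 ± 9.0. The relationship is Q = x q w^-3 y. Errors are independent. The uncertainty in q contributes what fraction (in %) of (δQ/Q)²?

7.40%

(δQ/Q)² = (1·δx/x)² + (1·δq/q)² + (-3·δw/w)² + (1·δy/y)²
  x term: (1×0.0500)² = 0.00250
  q term: (1×0.0956)² = 0.00914
  w term: (-3×0.106)² = 0.101
  y term: (1×0.104)² = 0.0108
Total = 0.124. Share from q = 0.00914/0.124 = 0.0740.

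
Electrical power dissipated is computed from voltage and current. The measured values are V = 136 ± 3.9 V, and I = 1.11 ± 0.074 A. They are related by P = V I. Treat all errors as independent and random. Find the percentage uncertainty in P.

7.26%

Relative error in a monomial: (δP/P)² = Σ (nᵢ · δxᵢ/xᵢ)².
  (1·δV/V)² = (1×0.0287)² = 0.000822;  (1·δI/I)² = (1×0.0667)² = 0.00444
δP/P = √(0.00527) = 0.0726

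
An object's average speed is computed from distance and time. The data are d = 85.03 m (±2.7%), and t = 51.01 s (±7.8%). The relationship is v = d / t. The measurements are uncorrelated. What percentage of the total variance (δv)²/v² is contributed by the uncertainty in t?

(δv/v)² = (1·δd/d)² + (-1·δt/t)²
  d term: (1×0.0270)² = 0.000729
  t term: (-1×0.0780)² = 0.00608
Total = 0.00681. Share from t = 0.00608/0.00681 = 0.893.

89.3%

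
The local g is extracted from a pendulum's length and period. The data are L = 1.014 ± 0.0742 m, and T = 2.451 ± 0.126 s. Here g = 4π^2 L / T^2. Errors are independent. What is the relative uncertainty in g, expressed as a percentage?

12.6%

For a monomial g ∝ L, T^-2, fractional errors add in quadrature:
  (1·δL/L)² = (1×0.0732)² = 0.00535;  (-2·δT/T)² = (-2×0.0514)² = 0.0106
δg/g = √(0.0159) = 0.126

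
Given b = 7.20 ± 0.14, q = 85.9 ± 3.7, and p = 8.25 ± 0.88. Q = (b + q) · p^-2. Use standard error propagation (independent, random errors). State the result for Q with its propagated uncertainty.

1.37 ± 0.297

Let u = b + q = 93.1. δu = √(δb² + δq²) = √(0.0196 + 13.7) = 3.70, so δu/u = 0.0398.
Q is then a monomial in u, p:
δQ/Q = √((δu/u)² + (-2·δp/p)²) = √(0.00158 + 0.0455) = 0.217
Q = 1.37, so δQ = 0.217 × 1.37 = 0.297.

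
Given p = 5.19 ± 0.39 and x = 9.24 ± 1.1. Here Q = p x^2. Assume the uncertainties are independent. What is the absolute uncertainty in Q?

Q is a product of powers, so relative uncertainties combine in quadrature:
  (1·δp/p)² = (1×0.0751)² = 0.00565;  (2·δx/x)² = (2×0.119)² = 0.0567
δQ/Q = √(0.0623) = 0.250
Q = 443, so δQ = 0.250 × 443 = 111.

111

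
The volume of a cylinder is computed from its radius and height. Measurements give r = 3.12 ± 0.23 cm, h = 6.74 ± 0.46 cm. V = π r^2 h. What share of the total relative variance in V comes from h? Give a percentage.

(δV/V)² = (2·δr/r)² + (1·δh/h)²
  r term: (2×0.0737)² = 0.0217
  h term: (1×0.0682)² = 0.00466
Total = 0.0264. Share from h = 0.00466/0.0264 = 0.176.

17.6%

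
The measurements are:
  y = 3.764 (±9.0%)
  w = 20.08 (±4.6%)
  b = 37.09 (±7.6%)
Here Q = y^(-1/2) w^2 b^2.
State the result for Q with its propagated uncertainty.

285900 ± 52400

Relative error in a monomial: (δQ/Q)² = Σ (nᵢ · δxᵢ/xᵢ)².
  (−½·δy/y)² = (-0.5×0.0900)² = 0.00202;  (2·δw/w)² = (2×0.0460)² = 0.00846;  (2·δb/b)² = (2×0.0760)² = 0.0231
δQ/Q = √(0.0336) = 0.183
Q = 285900, so δQ = 0.183 × 285900 = 52400.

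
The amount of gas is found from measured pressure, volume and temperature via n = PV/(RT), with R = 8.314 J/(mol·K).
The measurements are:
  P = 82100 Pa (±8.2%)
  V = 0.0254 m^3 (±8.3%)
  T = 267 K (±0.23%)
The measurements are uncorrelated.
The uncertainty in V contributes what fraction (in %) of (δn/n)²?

50.6%

(δn/n)² = (1·δP/P)² + (1·δV/V)² + (-1·δT/T)²
  P term: (1×0.0820)² = 0.00672
  V term: (1×0.0830)² = 0.00689
  T term: (-1×0.00230)² = 5.29e-06
Total = 0.0136. Share from V = 0.00689/0.0136 = 0.506.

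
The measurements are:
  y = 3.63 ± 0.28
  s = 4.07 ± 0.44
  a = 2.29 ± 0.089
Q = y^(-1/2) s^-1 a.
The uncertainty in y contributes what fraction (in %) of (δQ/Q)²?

10.1%

(δQ/Q)² = (−½·δy/y)² + (-1·δs/s)² + (1·δa/a)²
  y term: (-0.5×0.0771)² = 0.00149
  s term: (-1×0.108)² = 0.0117
  a term: (1×0.0389)² = 0.00151
Total = 0.0147. Share from y = 0.00149/0.0147 = 0.101.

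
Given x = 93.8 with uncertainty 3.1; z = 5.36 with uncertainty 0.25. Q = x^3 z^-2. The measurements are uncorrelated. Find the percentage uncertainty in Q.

Each factor contributes (exponent × relative error)² to (δQ/Q)²:
  (3·δx/x)² = (3×0.0330)² = 0.00983;  (-2·δz/z)² = (-2×0.0466)² = 0.00870
δQ/Q = √(0.0185) = 0.136

13.6%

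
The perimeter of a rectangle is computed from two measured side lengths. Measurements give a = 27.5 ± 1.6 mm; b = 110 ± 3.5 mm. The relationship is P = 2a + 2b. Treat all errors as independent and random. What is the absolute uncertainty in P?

P is a linear combination, so absolute uncertainties add in quadrature:
  (2·δa)² = 10.2;  (2·δb)² = 49.0
δP = √(59.2) = 7.70 mm

7.70 mm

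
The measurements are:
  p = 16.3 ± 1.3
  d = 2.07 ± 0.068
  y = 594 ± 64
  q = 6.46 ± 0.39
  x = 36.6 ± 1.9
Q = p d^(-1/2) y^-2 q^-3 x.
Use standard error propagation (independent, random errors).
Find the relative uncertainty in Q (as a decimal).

Since Q is a product/quotient, work with relative uncertainties:
  (1·δp/p)² = (1×0.0798)² = 0.00636;  (−½·δd/d)² = (-0.5×0.0329)² = 0.000270;  (-2·δy/y)² = (-2×0.108)² = 0.0464;  (-3·δq/q)² = (-3×0.0604)² = 0.0328;  (1·δx/x)² = (1×0.0519)² = 0.00269
δQ/Q = √(0.0886) = 0.298

0.298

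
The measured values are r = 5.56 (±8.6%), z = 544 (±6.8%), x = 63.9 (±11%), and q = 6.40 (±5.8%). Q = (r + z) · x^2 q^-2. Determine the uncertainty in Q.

14100

Let u = r + z = 550. δu = √(δr² + δz²) = √(0.229 + 1370) = 37.0, so δu/u = 0.0673.
Q is then a monomial in u, x, q:
δQ/Q = √((δu/u)² + (2·δx/x)² + (-2·δq/q)²) = √(0.00453 + 0.0484 + 0.0135) = 0.258
Q = 54800, so δQ = 0.258 × 54800 = 14100.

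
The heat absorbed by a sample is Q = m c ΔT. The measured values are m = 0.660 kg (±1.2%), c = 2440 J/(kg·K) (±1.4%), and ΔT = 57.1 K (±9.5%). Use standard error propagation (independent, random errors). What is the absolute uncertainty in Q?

8900 J

Products/powers → add relative errors in quadrature, weighted by exponent:
  (1·δm/m)² = (1×0.0120)² = 0.000144;  (1·δc/c)² = (1×0.0140)² = 0.000196;  (1·δΔT/ΔT)² = (1×0.0950)² = 0.00903
δQ/Q = √(0.00937) = 0.0968
Q = 92000 J, so δQ = 0.0968 × 92000 = 8900 J.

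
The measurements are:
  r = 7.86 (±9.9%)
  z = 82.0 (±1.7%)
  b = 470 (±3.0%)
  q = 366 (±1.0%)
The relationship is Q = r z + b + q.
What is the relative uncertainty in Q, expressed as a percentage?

4.48%

Let p = r·z = 645. δp/p = √((1·δr/r)² + (1·δz/z)²) = √(0.00980 + 0.000289) = 0.100, so δp = 64.7.
Q = p + b + q: δQ = √(δp² + δb² + δq²) = √(4190 + 199 + 13.4) = 66.4
Q = 1480, so δQ/Q = 66.4/1480 = 0.0448.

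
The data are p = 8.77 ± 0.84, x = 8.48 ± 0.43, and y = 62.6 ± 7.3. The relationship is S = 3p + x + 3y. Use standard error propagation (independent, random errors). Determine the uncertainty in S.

Each term contributes (cᵢ δxᵢ)² to (δS)²:
  (3·δp)² = 6.35;  (δx)² = 0.185;  (3·δy)² = 480
δS = √(486) = 22.0

22.0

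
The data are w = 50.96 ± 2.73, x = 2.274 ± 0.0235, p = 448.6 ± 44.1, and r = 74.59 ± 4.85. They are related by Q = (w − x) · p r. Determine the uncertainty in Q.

2.13e+05

Let u = w − x = 48.69. δu = √(δw² + δx²) = √(7.45 + 0.000552) = 2.73, so δu/u = 0.0561.
Q is then a monomial in u, p, r:
δQ/Q = √((δu/u)² + (1·δp/p)² + (1·δr/r)²) = √(0.00314 + 0.00966 + 0.00423) = 0.131
Q = 1.629e+06, so δQ = 0.131 × 1.629e+06 = 2.13e+05.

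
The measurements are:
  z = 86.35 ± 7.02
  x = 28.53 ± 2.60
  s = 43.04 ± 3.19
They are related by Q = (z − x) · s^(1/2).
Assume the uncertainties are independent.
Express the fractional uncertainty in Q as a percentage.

Let u = z − x = 57.82. δu = √(δz² + δx²) = √(49.3 + 6.76) = 7.49, so δu/u = 0.129.
Q is then a monomial in u, s:
δQ/Q = √((δu/u)² + (½·δs/s)²) = √(0.0168 + 0.00137) = 0.135

13.5%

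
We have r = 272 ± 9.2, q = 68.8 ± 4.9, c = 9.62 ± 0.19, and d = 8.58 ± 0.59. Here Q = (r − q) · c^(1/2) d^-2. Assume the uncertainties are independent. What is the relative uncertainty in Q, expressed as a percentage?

14.7%

Let u = r − q = 203. δu = √(δr² + δq²) = √(84.6 + 24.0) = 10.4, so δu/u = 0.0513.
Q is then a monomial in u, c, d:
δQ/Q = √((δu/u)² + (½·δc/c)² + (-2·δd/d)²) = √(0.00263 + 9.75e-05 + 0.0189) = 0.147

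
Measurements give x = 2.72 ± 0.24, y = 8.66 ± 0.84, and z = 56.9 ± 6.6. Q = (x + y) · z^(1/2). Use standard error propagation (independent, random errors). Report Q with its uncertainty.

85.8 ± 8.26

Let u = x + y = 11.4. δu = √(δx² + δy²) = √(0.0576 + 0.706) = 0.874, so δu/u = 0.0768.
Q is then a monomial in u, z:
δQ/Q = √((δu/u)² + (½·δz/z)²) = √(0.00589 + 0.00336) = 0.0962
Q = 85.8, so δQ = 0.0962 × 85.8 = 8.26.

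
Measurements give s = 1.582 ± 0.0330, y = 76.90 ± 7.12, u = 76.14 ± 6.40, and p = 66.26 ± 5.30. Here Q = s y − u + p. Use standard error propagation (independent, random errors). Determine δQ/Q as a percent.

12.7%

Let w = s·y = 121.7. δw/w = √((1·δs/s)² + (1·δy/y)²) = √(0.000435 + 0.00857) = 0.0949, so δw = 11.5.
Q = w − u + p: δQ = √(δw² + δu² + δp²) = √(133 + 41.0 + 28.1) = 14.2
Q = 111.8, so δQ/Q = 14.2/111.8 = 0.127.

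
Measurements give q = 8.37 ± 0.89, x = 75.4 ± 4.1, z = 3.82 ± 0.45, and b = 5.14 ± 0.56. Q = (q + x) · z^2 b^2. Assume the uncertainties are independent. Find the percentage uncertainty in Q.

32.5%

Let u = q + x = 83.8. δu = √(δq² + δx²) = √(0.792 + 16.8) = 4.20, so δu/u = 0.0501.
Q is then a monomial in u, z, b:
δQ/Q = √((δu/u)² + (2·δz/z)² + (2·δb/b)²) = √(0.00251 + 0.0555 + 0.0475) = 0.325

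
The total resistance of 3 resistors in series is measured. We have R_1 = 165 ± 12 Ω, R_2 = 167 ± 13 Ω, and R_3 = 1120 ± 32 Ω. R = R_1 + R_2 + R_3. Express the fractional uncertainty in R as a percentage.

2.52%

Sums and differences: (δR)² = Σ (cᵢ δxᵢ)².
  (δR_1)² = 144;  (δR_2)² = 169;  (δR_3)² = 1020
δR = √(1340) = 36.6 Ω
R = 1450 Ω, so δR/R = 36.6/1450 = 0.0252.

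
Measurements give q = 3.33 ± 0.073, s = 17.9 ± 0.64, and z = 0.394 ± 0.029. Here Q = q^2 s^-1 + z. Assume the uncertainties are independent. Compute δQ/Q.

Let p = q^2·s^-1 = 0.619. δp/p = √((2·δq/q)² + (-1·δs/s)²) = √(0.00192 + 0.00128) = 0.0566, so δp = 0.0350.
Q = p + z: δQ = √(δp² + δz²) = √(0.00123 + 0.000841) = 0.0455
Q = 1.01, so δQ/Q = 0.0455/1.01 = 0.0449.

0.0449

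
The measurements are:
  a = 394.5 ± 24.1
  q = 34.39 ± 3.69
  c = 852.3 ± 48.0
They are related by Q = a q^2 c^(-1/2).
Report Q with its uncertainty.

15980 ± 3590

Since Q is a product/quotient, work with relative uncertainties:
  (1·δa/a)² = (1×0.0611)² = 0.00373;  (2·δq/q)² = (2×0.107)² = 0.0461;  (−½·δc/c)² = (-0.5×0.0563)² = 0.000793
δQ/Q = √(0.0506) = 0.225
Q = 15980, so δQ = 0.225 × 15980 = 3590.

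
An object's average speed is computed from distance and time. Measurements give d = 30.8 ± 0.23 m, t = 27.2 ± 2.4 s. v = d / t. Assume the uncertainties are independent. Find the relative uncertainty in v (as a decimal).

Since v is a product/quotient, work with relative uncertainties:
  (1·δd/d)² = (1×0.00747)² = 5.58e-05;  (-1·δt/t)² = (-1×0.0882)² = 0.00779
δv/v = √(0.00784) = 0.0886

0.0886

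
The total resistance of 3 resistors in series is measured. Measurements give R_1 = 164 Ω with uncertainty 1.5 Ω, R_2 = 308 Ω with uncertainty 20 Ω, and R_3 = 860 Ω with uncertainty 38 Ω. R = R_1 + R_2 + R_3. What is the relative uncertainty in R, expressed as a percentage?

Each term contributes (cᵢ δxᵢ)² to (δR)²:
  (δR_1)² = 2.25;  (δR_2)² = 400;  (δR_3)² = 1440
δR = √(1850) = 43.0 Ω
R = 1330 Ω, so δR/R = 43.0/1330 = 0.0323.

3.23%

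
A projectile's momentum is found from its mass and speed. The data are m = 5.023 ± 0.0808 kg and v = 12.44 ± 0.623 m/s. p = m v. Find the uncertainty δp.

3.29 kg·m/s

p is a product of powers, so relative uncertainties combine in quadrature:
  (1·δm/m)² = (1×0.0161)² = 0.000259;  (1·δv/v)² = (1×0.0501)² = 0.00251
δp/p = √(0.00277) = 0.0526
p = 62.49 kg·m/s, so δp = 0.0526 × 62.49 = 3.29 kg·m/s.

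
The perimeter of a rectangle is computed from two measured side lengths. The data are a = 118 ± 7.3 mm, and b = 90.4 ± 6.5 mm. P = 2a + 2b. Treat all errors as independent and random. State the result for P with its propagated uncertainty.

417 ± 19.5 mm

For a sum/difference, combine absolute errors in quadrature:
  (2·δa)² = 213;  (2·δb)² = 169
δP = √(382) = 19.5 mm
P = 417 mm.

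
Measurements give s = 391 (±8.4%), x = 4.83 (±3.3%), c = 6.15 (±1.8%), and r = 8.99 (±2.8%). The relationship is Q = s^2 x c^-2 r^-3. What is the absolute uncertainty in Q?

5.21

Each factor contributes (exponent × relative error)² to (δQ/Q)²:
  (2·δs/s)² = (2×0.0840)² = 0.0282;  (1·δx/x)² = (1×0.0330)² = 0.00109;  (-2·δc/c)² = (-2×0.0180)² = 0.00130;  (-3·δr/r)² = (-3×0.0280)² = 0.00706
δQ/Q = √(0.0377) = 0.194
Q = 26.9, so δQ = 0.194 × 26.9 = 5.21.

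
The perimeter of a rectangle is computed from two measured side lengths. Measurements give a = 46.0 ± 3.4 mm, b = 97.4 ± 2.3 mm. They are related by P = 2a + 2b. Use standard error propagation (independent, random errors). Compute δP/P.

0.0286

Sums and differences: (δP)² = Σ (cᵢ δxᵢ)².
  (2·δa)² = 46.2;  (2·δb)² = 21.2
δP = √(67.4) = 8.21 mm
P = 287 mm, so δP/P = 8.21/287 = 0.0286.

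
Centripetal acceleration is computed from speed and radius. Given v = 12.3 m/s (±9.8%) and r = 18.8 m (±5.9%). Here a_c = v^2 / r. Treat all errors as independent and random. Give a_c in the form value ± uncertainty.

Each factor contributes (exponent × relative error)² to (δa_c/a_c)²:
  (2·δv/v)² = (2×0.0980)² = 0.0384;  (-1·δr/r)² = (-1×0.0590)² = 0.00348
δa_c/a_c = √(0.0419) = 0.205
a_c = 8.05 m/s^2, so δa_c = 0.205 × 8.05 = 1.65 m/s^2.

8.05 ± 1.65 m/s^2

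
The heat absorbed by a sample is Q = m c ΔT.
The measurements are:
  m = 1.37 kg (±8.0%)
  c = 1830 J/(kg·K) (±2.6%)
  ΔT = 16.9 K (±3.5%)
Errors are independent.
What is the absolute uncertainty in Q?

Q is a product of powers, so relative uncertainties combine in quadrature:
  (1·δm/m)² = (1×0.0800)² = 0.00640;  (1·δc/c)² = (1×0.0260)² = 0.000676;  (1·δΔT/ΔT)² = (1×0.0350)² = 0.00123
δQ/Q = √(0.00830) = 0.0911
Q = 42400 J, so δQ = 0.0911 × 42400 = 3860 J.

3860 J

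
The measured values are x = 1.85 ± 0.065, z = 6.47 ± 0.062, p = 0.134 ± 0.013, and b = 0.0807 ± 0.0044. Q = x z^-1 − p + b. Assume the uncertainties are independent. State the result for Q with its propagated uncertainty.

0.233 ± 0.0172

Let w = x·z^-1 = 0.286. δw/w = √((1·δx/x)² + (-1·δz/z)²) = √(0.00123 + 9.18e-05) = 0.0364, so δw = 0.0104.
Q = w − p + b: δQ = √(δw² + δp² + δb²) = √(0.000108 + 0.000169 + 1.94e-05) = 0.0172
Q = 0.233.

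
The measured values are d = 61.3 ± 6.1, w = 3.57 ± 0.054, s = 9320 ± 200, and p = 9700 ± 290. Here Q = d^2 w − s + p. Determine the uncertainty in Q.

2700

Let h = d^2·w = 13400. δh/h = √((2·δd/d)² + (1·δw/w)²) = √(0.0396 + 0.000229) = 0.200, so δh = 2680.
Q = h − s + p: δQ = √(δh² + δs² + δp²) = √(7.17e+06 + 40000 + 84100) = 2700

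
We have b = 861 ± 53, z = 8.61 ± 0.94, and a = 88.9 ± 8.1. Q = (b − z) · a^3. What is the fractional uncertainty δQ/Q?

0.280

Let u = b − z = 852. δu = √(δb² + δz²) = √(2810 + 0.884) = 53.0, so δu/u = 0.0622.
Q is then a monomial in u, a:
δQ/Q = √((δu/u)² + (3·δa/a)²) = √(0.00387 + 0.0747) = 0.280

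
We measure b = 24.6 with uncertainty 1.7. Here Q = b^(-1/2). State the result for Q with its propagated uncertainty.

0.202 ± 0.00697

Relative error in a monomial: (δQ/Q)² = Σ (nᵢ · δxᵢ/xᵢ)².
  (−½·δb/b)² = (-0.5×0.0691)² = 0.00119
δQ/Q = √(0.00119) = 0.0346
Q = 0.202, so δQ = 0.0346 × 0.202 = 0.00697.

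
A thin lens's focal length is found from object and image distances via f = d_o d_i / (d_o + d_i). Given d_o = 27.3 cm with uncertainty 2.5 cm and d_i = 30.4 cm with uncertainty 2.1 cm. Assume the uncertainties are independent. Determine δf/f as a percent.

∂f/∂d_o = (d_i/(d_o+d_i))² = 0.278;  ∂f/∂d_i = (d_o/(d_o+d_i))² = 0.224
δf = √((∂f/∂d_o · δd_o)² + (∂f/∂d_i · δd_i)²) = √(0.482 + 0.221) = 0.838 cm
f = 14.4 cm, so δf/f = 0.838/14.4 = 0.0583.

5.83%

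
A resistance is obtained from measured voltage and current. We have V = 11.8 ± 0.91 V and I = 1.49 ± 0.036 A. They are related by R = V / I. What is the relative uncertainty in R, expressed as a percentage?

8.08%

Since R is a product/quotient, work with relative uncertainties:
  (1·δV/V)² = (1×0.0771)² = 0.00595;  (-1·δI/I)² = (-1×0.0242)² = 0.000584
δR/R = √(0.00653) = 0.0808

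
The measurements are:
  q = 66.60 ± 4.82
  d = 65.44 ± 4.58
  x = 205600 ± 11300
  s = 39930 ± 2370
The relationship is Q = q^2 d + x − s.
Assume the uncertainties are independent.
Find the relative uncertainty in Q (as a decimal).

0.105

Let p = q^2·d = 290300. δp/p = √((2·δq/q)² + (1·δd/d)²) = √(0.0210 + 0.00490) = 0.161, so δp = 46700.
Q = p + x − s: δQ = √(δp² + δx² + δs²) = √(2.18e+09 + 1.28e+08 + 5.62e+06) = 48100
Q = 455900, so δQ/Q = 48100/455900 = 0.105.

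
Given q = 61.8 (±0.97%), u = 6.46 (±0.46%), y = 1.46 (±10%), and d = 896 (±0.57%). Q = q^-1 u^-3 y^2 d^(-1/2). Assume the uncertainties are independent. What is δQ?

Each factor contributes (exponent × relative error)² to (δQ/Q)²:
  (-1·δq/q)² = (-1×0.00970)² = 9.41e-05;  (-3·δu/u)² = (-3×0.00460)² = 0.000190;  (2·δy/y)² = (2×0.100)² = 0.0400;  (−½·δd/d)² = (-0.5×0.00570)² = 8.12e-06
δQ/Q = √(0.0403) = 0.201
Q = 4.27e-06, so δQ = 0.201 × 4.27e-06 = 8.58e-07.

8.58e-07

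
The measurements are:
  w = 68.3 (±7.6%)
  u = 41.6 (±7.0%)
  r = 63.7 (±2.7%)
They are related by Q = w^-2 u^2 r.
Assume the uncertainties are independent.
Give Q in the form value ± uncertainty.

23.6 ± 4.92

Relative error in a monomial: (δQ/Q)² = Σ (nᵢ · δxᵢ/xᵢ)².
  (-2·δw/w)² = (-2×0.0760)² = 0.0231;  (2·δu/u)² = (2×0.0700)² = 0.0196;  (1·δr/r)² = (1×0.0270)² = 0.000729
δQ/Q = √(0.0434) = 0.208
Q = 23.6, so δQ = 0.208 × 23.6 = 4.92.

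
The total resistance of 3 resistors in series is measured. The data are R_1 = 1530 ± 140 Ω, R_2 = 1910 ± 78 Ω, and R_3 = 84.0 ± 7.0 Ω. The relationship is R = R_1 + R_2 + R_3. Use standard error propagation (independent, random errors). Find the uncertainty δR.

Absolute uncertainties add in quadrature for a linear combination:
  (δR_1)² = 19600;  (δR_2)² = 6080;  (δR_3)² = 49.0
δR = √(25700) = 160 Ω

160 Ω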